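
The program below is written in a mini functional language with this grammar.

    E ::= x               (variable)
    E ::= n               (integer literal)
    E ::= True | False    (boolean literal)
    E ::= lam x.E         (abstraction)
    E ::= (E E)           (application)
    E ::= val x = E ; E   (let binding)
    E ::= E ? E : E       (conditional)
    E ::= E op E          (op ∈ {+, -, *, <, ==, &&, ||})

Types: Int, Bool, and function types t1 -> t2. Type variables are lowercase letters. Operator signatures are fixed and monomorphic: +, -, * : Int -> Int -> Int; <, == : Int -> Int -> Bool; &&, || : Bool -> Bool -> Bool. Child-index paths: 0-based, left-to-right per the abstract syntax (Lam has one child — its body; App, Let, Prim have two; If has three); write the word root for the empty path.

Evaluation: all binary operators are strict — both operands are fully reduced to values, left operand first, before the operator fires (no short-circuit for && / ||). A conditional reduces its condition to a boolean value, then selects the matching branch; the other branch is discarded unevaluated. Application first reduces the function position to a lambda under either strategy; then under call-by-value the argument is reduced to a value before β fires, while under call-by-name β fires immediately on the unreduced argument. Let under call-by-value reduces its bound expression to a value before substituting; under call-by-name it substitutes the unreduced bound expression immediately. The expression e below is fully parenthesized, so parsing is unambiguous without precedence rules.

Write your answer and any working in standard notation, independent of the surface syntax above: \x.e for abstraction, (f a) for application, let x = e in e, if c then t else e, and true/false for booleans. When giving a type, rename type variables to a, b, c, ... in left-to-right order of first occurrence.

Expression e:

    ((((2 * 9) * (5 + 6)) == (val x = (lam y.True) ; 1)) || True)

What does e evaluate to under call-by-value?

Answer: true

Trace:
step 0: ((((2 * 9) * (5 + 6)) == (let x = (\y.true) in 1)) || true)
step 1: [delta@0.0.0] (((18 * (5 + 6)) == (let x = (\y.true) in 1)) || true)
step 2: [delta@0.0.1] (((18 * 11) == (let x = (\y.true) in 1)) || true)
step 3: [delta@0.0] ((198 == (let x = (\y.true) in 1)) || true)
step 4: [let@0.1] ((198 == 1) || true)
step 5: [delta@0] (false || true)
step 6: [delta@root] true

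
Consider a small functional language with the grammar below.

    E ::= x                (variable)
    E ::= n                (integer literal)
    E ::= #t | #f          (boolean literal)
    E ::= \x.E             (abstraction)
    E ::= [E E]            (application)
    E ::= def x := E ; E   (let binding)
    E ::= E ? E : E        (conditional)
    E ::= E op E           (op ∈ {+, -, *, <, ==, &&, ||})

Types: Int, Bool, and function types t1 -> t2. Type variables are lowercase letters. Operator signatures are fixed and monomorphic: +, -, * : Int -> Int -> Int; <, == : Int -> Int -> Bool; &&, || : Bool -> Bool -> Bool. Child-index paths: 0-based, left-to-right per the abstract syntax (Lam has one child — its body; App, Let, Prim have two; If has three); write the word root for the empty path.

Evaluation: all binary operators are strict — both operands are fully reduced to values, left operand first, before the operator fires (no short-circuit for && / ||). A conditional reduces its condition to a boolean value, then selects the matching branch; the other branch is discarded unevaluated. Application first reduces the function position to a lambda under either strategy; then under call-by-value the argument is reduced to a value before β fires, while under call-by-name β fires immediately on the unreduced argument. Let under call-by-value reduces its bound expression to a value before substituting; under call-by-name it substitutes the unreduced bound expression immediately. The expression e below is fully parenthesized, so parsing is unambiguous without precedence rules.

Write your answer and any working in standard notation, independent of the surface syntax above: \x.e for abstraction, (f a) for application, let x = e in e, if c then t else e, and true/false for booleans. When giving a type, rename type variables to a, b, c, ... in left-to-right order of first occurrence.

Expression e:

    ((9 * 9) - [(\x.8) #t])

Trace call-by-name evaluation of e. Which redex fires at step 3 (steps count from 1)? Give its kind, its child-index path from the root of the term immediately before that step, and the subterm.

Answer: delta at root : (81 - 8)

Trace:
step 0: ((9 * 9) - ((\x.8) true))
step 1: [delta@0] (81 - ((\x.8) true))
step 2: [beta@1] (81 - 8)
step 3: [delta@root] 73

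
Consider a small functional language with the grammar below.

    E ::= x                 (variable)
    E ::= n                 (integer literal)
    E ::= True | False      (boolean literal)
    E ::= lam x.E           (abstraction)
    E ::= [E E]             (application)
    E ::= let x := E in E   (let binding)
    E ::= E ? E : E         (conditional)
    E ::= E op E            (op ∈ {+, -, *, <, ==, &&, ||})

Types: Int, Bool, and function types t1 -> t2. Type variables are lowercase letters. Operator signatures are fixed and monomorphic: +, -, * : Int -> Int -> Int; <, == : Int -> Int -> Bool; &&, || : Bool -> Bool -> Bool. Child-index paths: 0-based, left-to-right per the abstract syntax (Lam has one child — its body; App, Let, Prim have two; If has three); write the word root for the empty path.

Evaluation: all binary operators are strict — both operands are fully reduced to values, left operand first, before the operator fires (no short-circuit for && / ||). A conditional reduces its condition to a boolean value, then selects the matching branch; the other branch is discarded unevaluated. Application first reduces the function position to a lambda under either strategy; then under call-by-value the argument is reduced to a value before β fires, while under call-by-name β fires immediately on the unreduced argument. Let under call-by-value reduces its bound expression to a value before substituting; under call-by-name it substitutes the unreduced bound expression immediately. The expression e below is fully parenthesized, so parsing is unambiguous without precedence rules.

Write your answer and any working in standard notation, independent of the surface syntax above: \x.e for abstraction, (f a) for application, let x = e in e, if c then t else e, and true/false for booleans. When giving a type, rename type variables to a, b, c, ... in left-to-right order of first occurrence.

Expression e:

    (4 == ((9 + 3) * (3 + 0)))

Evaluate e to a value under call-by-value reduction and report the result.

Derivation:
step 0: (4 == ((9 + 3) * (3 + 0)))
step 1: [delta@1.0] (4 == (12 * (3 + 0)))
step 2: [delta@1.1] (4 == (12 * 3))
step 3: [delta@1] (4 == 36)
step 4: [delta@root] false

Answer: false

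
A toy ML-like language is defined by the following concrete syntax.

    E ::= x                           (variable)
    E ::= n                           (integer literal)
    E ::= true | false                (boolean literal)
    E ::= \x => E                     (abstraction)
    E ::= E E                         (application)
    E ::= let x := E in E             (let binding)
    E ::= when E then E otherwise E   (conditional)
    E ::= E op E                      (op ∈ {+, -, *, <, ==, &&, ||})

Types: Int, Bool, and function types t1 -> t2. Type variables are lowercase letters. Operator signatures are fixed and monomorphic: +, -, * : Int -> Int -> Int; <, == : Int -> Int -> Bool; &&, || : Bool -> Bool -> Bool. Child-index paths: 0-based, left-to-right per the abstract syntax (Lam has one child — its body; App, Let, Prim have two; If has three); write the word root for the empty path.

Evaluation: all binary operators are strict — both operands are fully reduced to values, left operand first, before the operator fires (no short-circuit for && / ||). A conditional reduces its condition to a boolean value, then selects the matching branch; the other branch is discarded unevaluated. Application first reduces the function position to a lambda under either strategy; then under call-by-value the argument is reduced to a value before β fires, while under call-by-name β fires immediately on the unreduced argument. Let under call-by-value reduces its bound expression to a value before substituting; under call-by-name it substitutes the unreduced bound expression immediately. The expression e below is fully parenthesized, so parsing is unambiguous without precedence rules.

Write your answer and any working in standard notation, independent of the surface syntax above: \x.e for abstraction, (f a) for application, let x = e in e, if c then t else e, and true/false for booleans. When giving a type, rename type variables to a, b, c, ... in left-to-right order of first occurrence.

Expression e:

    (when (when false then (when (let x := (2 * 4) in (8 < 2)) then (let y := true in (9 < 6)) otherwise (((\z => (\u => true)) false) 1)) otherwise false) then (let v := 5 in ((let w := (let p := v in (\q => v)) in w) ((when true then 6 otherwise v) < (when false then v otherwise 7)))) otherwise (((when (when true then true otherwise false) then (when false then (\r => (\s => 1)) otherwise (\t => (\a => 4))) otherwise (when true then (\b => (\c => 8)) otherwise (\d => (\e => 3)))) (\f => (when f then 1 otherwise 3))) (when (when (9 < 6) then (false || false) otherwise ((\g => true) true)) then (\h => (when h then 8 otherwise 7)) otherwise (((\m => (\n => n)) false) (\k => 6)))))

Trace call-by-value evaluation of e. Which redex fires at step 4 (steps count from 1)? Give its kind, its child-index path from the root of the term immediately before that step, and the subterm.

Answer: if at 0.0 : (if true then (if false then (\r.(\s.1)) else (\t.(\a.4))) else (if true then (\b.(\c.8)) else (\d.(\e.3))))

Trace:
step 0: (if (if false then (if (let x = (2 * 4) in (8 < 2)) then (let y = true in (9 < 6)) else (((\z.(\u.true)) false) 1)) else false) then (let v = 5 in ((let w = (let p = v in (\q.v)) in w) ((if true then 6 else v) < (if false then v else 7)))) else (((if (if true then true else false) then (if false then (\r.(\s.1)) else (\t.(\a.4))) else (if true then (\b.(\c.8)) else (\d.(\e.3)))) (\f.(if f then 1 else 3))) (if (if (9 < 6) then (false || false) else ((\g.true) true)) then (\h.(if h then 8 else 7)) else (((\m.(\n.n)) false) (\k.6)))))
step 1: [if@0] (if false then (let v = 5 in ((let w = (let p = v in (\q.v)) in w) ((if true then 6 else v) < (if false then v else 7)))) else (((if (if true then true else false) then (if false then (\r.(\s.1)) else (\t.(\a.4))) else (if true then (\b.(\c.8)) else (\d.(\e.3)))) (\f.(if f then 1 else 3))) (if (if (9 < 6) then (false || false) else ((\g.true) true)) then (\h.(if h then 8 else 7)) else (((\m.(\n.n)) false) (\k.6)))))
step 2: [if@root] (((if (if true then true else false) then (if false then (\r.(\s.1)) else (\t.(\a.4))) else (if true then (\b.(\c.8)) else (\d.(\e.3)))) (\f.(if f then 1 else 3))) (if (if (9 < 6) then (false || false) else ((\g.true) true)) then (\h.(if h then 8 else 7)) else (((\m.(\n.n)) false) (\k.6))))
step 3: [if@0.0.0] (((if true then (if false then (\r.(\s.1)) else (\t.(\a.4))) else (if true then (\b.(\c.8)) else (\d.(\e.3)))) (\f.(if f then 1 else 3))) (if (if (9 < 6) then (false || false) else ((\g.true) true)) then (\h.(if h then 8 else 7)) else (((\m.(\n.n)) false) (\k.6))))
step 4: [if@0.0] (((if false then (\r.(\s.1)) else (\t.(\a.4))) (\f.(if f then 1 else 3))) (if (if (9 < 6) then (false || false) else ((\g.true) true)) then (\h.(if h then 8 else 7)) else (((\m.(\n.n)) false) (\k.6))))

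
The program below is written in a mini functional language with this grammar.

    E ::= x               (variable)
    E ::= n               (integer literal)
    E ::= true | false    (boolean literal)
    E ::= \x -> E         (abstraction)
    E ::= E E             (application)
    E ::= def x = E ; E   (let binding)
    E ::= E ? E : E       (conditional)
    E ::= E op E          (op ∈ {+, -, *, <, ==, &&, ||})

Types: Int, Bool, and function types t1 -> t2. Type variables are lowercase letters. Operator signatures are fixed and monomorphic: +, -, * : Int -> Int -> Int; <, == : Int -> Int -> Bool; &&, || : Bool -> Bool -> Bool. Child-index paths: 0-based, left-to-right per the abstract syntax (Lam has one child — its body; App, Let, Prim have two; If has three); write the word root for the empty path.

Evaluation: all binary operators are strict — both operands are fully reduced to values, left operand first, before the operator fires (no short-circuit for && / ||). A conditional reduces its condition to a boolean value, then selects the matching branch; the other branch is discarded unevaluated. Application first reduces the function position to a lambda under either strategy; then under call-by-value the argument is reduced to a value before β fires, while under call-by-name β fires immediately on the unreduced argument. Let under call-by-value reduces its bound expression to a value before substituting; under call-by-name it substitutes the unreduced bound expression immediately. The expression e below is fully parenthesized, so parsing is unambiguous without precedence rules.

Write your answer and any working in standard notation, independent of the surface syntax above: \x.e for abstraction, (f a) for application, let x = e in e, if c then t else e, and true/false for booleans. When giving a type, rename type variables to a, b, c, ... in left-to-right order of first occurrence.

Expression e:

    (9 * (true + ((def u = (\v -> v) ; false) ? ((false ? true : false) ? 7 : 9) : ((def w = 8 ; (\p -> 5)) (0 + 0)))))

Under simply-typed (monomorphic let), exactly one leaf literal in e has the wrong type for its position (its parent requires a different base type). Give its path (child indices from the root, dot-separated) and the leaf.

Answer: 1.0 : true

Working:
  unify Int ~ Int
  unify Bool ~ Int
  FAIL: mismatch Bool ~ Int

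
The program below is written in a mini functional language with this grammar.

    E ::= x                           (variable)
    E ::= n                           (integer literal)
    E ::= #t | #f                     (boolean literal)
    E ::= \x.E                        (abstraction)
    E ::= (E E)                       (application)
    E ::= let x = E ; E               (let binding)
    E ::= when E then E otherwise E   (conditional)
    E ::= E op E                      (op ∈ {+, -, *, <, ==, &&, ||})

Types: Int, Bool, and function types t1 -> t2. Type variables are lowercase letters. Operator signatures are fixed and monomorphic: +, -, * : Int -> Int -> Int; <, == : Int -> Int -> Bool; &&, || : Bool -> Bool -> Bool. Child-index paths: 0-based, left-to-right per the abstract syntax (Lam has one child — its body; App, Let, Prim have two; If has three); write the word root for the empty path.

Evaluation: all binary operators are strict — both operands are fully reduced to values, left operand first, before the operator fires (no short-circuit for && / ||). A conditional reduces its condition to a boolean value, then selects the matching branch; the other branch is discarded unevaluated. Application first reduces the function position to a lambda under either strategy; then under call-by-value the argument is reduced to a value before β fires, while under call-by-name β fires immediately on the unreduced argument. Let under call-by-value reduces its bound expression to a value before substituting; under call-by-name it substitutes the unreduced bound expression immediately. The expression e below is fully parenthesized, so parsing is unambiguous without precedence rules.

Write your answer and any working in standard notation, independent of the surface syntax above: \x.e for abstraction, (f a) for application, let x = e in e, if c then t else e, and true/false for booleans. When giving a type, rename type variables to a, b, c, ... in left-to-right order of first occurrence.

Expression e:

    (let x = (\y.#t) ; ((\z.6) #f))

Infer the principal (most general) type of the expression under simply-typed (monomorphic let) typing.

Trace:
\y._ : a -> Bool
let x : a -> Bool
\z._ : b -> Int
  unify b -> Int ~ Bool -> c
  unify b ~ Bool
  unify Int ~ c
_ _ : Int

Answer: Int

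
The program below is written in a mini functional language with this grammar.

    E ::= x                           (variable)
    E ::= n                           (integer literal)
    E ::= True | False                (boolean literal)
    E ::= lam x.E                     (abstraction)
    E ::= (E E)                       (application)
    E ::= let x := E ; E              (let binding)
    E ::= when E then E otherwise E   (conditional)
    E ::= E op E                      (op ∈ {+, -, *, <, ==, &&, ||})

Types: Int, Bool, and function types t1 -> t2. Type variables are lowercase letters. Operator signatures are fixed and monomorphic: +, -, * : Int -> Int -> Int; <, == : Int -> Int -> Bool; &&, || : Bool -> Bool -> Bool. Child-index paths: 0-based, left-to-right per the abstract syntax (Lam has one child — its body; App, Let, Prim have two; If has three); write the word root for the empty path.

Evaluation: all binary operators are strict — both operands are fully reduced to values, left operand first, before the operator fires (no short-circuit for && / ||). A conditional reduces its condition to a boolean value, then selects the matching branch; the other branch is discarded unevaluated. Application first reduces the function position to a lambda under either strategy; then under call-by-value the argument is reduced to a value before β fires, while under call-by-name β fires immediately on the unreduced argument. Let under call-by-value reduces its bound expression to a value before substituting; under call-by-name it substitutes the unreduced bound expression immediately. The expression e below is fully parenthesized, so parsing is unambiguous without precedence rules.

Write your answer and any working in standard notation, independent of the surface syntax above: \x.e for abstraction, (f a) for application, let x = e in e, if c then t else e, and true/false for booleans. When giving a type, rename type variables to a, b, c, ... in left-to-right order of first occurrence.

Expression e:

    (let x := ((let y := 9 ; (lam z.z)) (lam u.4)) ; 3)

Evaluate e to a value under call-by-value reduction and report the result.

Answer: 3

Derivation:
step 0: (let x = ((let y = 9 in (\z.z)) (\u.4)) in 3)
step 1: [let@0.0] (let x = ((\z.z) (\u.4)) in 3)
step 2: [beta@0] (let x = (\u.4) in 3)
step 3: [let@root] 3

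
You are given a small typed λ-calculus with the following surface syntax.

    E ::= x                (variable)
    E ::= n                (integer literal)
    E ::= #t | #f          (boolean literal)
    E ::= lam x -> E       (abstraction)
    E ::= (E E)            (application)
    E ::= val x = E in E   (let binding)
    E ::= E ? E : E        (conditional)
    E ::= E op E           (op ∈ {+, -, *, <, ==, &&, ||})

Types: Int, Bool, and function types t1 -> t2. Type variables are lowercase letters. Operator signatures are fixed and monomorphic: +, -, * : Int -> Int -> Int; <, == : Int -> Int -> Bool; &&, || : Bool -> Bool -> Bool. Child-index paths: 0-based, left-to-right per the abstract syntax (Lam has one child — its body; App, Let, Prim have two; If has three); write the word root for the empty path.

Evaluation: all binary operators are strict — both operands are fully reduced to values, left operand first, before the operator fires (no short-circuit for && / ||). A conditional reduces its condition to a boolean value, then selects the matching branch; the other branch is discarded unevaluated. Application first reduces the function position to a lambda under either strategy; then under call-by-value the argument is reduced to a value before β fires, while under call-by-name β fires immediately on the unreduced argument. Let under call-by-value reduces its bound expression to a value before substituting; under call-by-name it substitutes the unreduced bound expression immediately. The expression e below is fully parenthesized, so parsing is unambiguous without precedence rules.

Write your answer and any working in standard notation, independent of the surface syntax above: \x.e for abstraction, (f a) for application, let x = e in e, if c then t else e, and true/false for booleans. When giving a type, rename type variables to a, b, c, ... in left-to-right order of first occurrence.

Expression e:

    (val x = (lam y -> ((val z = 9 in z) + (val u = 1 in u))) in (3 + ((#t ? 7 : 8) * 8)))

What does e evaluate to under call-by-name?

Answer: 59

Trace:
step 0: (let x = (\y.((let z = 9 in z) + (let u = 1 in u))) in (3 + ((if true then 7 else 8) * 8)))
step 1: [let@root] (3 + ((if true then 7 else 8) * 8))
step 2: [if@1.0] (3 + (7 * 8))
step 3: [delta@1] (3 + 56)
step 4: [delta@root] 59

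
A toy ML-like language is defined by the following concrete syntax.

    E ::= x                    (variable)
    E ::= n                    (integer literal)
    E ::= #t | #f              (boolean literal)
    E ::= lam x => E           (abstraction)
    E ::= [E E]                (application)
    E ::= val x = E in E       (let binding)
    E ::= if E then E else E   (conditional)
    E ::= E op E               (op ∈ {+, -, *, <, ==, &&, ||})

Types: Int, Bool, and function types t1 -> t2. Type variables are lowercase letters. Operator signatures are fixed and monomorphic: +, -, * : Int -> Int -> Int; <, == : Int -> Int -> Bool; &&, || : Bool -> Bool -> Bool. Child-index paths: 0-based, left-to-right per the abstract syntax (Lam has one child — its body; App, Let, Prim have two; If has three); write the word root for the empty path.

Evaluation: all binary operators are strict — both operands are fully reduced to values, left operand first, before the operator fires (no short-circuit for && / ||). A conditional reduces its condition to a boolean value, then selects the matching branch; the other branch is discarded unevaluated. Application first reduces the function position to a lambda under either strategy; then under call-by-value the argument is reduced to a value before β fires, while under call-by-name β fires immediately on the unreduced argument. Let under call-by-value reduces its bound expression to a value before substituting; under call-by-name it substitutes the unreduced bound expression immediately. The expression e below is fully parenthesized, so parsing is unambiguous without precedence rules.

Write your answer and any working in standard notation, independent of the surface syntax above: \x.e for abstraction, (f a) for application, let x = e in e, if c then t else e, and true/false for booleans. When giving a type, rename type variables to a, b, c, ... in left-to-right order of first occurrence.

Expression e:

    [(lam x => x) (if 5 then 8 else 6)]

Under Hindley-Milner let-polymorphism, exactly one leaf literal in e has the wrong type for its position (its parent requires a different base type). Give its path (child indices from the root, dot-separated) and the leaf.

Answer: 1.0 : 5

Working:
x : a
\x._ : a -> a
  unify Int ~ Bool
  FAIL: mismatch Int ~ Bool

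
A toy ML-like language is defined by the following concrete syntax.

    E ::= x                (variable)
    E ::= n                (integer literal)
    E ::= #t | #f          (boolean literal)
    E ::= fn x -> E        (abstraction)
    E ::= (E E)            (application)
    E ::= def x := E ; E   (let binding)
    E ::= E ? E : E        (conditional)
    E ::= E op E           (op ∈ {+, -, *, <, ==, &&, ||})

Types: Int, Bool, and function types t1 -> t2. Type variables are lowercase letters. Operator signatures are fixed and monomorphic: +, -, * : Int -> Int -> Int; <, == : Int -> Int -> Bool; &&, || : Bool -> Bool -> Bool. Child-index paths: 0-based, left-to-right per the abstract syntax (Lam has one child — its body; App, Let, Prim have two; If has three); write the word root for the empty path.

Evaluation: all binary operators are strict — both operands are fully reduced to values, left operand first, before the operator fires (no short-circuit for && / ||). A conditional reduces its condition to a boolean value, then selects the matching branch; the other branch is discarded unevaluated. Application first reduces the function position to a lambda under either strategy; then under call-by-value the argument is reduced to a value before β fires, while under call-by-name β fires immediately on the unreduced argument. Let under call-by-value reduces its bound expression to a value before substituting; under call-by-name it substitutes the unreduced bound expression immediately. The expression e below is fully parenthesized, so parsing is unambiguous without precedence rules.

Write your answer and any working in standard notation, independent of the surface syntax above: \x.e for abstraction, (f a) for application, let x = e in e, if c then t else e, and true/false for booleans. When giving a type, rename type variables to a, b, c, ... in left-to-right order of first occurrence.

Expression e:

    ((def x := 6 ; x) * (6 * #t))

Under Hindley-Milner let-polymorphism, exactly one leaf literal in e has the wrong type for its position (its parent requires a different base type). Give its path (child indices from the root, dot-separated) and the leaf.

Answer: 1.1 : true

Trace:
let x : Int
x : Int
  unify Int ~ Int
  unify Int ~ Int
  unify Bool ~ Int
  FAIL: mismatch Bool ~ Int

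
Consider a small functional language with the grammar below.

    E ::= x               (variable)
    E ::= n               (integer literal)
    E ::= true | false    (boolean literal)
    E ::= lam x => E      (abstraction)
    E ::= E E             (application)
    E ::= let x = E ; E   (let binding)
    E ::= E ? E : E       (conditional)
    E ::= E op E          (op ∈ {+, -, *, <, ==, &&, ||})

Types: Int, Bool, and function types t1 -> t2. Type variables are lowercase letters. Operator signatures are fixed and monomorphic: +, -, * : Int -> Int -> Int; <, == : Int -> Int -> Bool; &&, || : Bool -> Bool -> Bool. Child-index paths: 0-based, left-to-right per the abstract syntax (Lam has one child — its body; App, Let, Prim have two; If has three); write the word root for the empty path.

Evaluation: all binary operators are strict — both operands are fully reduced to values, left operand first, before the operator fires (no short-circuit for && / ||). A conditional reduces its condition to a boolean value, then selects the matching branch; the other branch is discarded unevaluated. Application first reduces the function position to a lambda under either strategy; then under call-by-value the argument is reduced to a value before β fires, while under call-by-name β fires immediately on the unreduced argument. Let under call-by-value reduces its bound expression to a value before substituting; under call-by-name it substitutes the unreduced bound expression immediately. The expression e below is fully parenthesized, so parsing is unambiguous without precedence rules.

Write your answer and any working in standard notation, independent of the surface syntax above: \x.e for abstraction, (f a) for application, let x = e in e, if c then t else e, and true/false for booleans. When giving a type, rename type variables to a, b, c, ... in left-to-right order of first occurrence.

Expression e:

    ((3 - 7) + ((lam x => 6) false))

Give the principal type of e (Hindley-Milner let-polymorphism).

Derivation:
  unify Int ~ Int
  unify Int ~ Int
  unify Int ~ Int
\x._ : a -> Int
  unify a -> Int ~ Bool -> b
  unify a ~ Bool
  unify Int ~ b
_ _ : Int
  unify Int ~ Int

Answer: Int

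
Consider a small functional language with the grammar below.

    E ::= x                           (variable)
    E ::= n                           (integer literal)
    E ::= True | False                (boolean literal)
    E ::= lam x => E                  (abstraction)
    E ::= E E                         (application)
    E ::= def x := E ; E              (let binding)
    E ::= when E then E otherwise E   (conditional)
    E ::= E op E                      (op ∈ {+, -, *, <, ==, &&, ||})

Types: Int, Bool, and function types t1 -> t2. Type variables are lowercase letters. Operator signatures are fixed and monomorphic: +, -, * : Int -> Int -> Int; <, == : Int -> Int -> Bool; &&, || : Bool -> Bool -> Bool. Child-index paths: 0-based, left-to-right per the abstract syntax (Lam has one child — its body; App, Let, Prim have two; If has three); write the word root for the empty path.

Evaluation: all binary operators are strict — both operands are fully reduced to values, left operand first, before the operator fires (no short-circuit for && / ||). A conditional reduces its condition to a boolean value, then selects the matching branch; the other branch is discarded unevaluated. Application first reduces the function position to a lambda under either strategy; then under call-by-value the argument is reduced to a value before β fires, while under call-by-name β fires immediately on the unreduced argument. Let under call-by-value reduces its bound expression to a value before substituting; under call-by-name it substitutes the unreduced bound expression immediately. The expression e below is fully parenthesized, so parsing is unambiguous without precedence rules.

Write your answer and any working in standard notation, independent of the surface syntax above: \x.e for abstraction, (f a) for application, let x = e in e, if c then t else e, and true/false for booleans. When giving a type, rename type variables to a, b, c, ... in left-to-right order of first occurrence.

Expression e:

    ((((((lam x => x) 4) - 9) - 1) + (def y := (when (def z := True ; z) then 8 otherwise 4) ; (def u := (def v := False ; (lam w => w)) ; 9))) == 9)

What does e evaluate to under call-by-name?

Answer: false

Working:
step 0: ((((((\x.x) 4) - 9) - 1) + (let y = (if (let z = true in z) then 8 else 4) in (let u = (let v = false in (\w.w)) in 9))) == 9)
step 1: [beta@0.0.0.0] ((((4 - 9) - 1) + (let y = (if (let z = true in z) then 8 else 4) in (let u = (let v = false in (\w.w)) in 9))) == 9)
step 2: [delta@0.0.0] (((-5 - 1) + (let y = (if (let z = true in z) then 8 else 4) in (let u = (let v = false in (\w.w)) in 9))) == 9)
step 3: [delta@0.0] ((-6 + (let y = (if (let z = true in z) then 8 else 4) in (let u = (let v = false in (\w.w)) in 9))) == 9)
step 4: [let@0.1] ((-6 + (let u = (let v = false in (\w.w)) in 9)) == 9)
step 5: [let@0.1] ((-6 + 9) == 9)
step 6: [delta@0] (3 == 9)
step 7: [delta@root] false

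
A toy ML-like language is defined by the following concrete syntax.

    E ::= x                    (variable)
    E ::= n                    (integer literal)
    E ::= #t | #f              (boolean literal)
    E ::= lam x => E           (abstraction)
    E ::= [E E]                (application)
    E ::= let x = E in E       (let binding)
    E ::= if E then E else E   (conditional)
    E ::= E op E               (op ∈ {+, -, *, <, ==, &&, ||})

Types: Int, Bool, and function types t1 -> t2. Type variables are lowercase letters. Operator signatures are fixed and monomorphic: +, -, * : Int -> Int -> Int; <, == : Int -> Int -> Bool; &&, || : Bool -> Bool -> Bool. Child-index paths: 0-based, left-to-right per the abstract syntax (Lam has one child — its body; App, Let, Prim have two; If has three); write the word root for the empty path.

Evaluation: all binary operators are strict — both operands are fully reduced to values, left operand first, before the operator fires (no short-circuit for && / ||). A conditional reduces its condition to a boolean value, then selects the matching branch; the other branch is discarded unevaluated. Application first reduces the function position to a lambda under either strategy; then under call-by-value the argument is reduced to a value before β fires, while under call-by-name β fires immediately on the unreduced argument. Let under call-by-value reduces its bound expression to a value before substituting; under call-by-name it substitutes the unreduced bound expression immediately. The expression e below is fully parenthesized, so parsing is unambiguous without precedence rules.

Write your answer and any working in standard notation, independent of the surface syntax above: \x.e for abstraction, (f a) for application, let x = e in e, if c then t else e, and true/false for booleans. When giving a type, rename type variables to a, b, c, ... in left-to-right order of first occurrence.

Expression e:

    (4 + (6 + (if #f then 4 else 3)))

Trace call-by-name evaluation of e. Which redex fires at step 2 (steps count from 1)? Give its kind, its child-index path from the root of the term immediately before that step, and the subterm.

Answer: delta at 1 : (6 + 3)

Working:
step 0: (4 + (6 + (if false then 4 else 3)))
step 1: [if@1.1] (4 + (6 + 3))
step 2: [delta@1] (4 + 9)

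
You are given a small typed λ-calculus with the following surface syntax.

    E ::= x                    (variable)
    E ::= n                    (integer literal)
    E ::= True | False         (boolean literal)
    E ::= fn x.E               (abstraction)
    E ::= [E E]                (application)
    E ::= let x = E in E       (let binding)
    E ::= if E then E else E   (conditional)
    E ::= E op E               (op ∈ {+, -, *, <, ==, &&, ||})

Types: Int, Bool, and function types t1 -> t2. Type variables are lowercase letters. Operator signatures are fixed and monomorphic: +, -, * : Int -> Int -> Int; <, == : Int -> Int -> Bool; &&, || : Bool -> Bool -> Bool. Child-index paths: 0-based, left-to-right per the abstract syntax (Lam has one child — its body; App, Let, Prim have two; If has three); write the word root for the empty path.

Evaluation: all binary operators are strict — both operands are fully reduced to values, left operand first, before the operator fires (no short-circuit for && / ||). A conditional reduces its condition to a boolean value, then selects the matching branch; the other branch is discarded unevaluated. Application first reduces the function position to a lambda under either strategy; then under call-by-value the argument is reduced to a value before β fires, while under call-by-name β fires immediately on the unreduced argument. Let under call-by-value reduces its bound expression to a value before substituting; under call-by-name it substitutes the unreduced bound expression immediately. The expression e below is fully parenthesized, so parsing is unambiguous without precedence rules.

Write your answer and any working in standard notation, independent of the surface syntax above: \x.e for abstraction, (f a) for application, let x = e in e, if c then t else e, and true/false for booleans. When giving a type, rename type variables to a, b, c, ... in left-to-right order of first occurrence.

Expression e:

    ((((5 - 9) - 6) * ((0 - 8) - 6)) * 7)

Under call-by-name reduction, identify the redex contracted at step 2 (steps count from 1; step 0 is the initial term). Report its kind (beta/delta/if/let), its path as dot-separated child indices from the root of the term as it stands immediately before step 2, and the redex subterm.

Answer: delta at 0.0 : (-4 - 6)

Trace:
step 0: ((((5 - 9) - 6) * ((0 - 8) - 6)) * 7)
step 1: [delta@0.0.0] (((-4 - 6) * ((0 - 8) - 6)) * 7)
step 2: [delta@0.0] ((-10 * ((0 - 8) - 6)) * 7)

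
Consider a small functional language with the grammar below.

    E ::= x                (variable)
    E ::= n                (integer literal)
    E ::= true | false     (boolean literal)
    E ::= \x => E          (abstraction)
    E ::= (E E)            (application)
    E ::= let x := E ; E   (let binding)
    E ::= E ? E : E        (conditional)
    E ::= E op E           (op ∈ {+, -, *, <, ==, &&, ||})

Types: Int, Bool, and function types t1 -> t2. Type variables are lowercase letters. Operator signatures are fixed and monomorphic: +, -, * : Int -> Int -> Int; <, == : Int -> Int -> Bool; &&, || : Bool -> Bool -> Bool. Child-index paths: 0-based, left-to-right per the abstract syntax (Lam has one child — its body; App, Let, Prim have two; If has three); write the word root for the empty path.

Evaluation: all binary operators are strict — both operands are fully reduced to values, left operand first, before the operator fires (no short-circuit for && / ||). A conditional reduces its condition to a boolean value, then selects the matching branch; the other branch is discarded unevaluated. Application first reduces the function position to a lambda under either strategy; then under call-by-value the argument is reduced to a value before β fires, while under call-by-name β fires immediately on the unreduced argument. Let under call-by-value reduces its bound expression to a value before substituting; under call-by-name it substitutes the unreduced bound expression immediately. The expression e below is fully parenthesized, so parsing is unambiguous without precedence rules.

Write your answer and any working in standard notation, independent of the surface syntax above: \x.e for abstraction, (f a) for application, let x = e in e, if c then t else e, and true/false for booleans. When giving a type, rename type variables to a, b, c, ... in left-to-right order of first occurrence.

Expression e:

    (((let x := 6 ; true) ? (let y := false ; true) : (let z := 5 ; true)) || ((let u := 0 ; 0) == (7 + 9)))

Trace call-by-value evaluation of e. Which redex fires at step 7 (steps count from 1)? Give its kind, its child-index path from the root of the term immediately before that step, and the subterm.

Answer: delta at root : (true || false)

Trace:
step 0: ((if (let x = 6 in true) then (let y = false in true) else (let z = 5 in true)) || ((let u = 0 in 0) == (7 + 9)))
step 1: [let@0.0] ((if true then (let y = false in true) else (let z = 5 in true)) || ((let u = 0 in 0) == (7 + 9)))
step 2: [if@0] ((let y = false in true) || ((let u = 0 in 0) == (7 + 9)))
step 3: [let@0] (true || ((let u = 0 in 0) == (7 + 9)))
step 4: [let@1.0] (true || (0 == (7 + 9)))
step 5: [delta@1.1] (true || (0 == 16))
step 6: [delta@1] (true || false)
step 7: [delta@root] true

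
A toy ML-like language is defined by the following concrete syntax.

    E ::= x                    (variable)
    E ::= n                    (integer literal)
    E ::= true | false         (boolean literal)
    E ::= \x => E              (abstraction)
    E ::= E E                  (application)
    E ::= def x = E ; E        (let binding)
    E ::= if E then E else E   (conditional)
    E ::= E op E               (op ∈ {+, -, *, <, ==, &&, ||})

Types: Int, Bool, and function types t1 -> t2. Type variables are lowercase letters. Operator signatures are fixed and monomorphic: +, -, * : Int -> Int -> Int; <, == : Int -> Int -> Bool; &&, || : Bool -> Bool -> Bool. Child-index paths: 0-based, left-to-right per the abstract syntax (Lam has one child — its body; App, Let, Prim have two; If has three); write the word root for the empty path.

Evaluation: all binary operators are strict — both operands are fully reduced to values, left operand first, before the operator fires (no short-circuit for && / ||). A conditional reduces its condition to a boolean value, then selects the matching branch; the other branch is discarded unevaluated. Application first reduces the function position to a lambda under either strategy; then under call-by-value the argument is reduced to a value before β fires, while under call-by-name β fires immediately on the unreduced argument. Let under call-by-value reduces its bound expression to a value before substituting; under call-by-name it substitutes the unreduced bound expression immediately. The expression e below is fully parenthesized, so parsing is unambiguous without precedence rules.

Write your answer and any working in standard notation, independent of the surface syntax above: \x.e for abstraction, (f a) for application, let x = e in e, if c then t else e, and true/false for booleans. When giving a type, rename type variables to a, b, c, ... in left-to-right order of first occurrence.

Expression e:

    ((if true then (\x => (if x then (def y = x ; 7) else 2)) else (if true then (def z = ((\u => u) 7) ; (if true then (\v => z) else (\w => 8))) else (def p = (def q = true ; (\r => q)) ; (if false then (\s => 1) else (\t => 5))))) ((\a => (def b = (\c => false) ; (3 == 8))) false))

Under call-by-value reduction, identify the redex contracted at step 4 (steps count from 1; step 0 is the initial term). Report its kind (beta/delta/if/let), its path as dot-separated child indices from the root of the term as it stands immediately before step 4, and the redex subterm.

Trace:
step 0: ((if true then (\x.(if x then (let y = x in 7) else 2)) else (if true then (let z = ((\u.u) 7) in (if true then (\v.z) else (\w.8))) else (let p = (let q = true in (\r.q)) in (if false then (\s.1) else (\t.5))))) ((\a.(let b = (\c.false) in (3 == 8))) false))
step 1: [if@0] ((\x.(if x then (let y = x in 7) else 2)) ((\a.(let b = (\c.false) in (3 == 8))) false))
step 2: [beta@1] ((\x.(if x then (let y = x in 7) else 2)) (let b = (\c.false) in (3 == 8)))
step 3: [let@1] ((\x.(if x then (let y = x in 7) else 2)) (3 == 8))
step 4: [delta@1] ((\x.(if x then (let y = x in 7) else 2)) false)

Answer: delta at 1 : (3 == 8)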